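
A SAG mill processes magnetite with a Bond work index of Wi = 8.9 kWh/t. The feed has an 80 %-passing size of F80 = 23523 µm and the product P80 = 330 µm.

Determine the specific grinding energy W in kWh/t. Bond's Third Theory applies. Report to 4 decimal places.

W = 4.3190 kWh/t

Bond:  W = 10 Wi (1/√P − 1/√F)
1/√330 = 0.055048;  1/√23523 = 0.006520
W = 10·8.9·(0.055048 − 0.006520) = 4.3190 kWh/t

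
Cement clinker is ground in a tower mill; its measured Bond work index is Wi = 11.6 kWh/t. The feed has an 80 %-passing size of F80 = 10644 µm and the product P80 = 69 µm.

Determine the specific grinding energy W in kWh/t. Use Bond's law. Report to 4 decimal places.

W = 12.8404 kWh/t

W = 10 Wi (P80^-0.5 − F80^-0.5)
1/√69 = 0.120386;  1/√10644 = 0.009693
W = 10·11.6·(0.120386 − 0.009693) = 12.8404 kWh/t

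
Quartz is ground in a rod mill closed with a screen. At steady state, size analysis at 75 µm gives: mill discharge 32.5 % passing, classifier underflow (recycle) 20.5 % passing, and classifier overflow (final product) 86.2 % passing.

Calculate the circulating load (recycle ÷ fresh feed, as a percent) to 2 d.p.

Two-product formula at 75 µm:
Fd + Rd = Ru + Fo ⇒ R/F = (o−d)/(d−u)
r = (86.2 − 32.5)/(32.5 − 20.5) = 53.7/12.0 = 4.4750
CL = 100·r = 447.50 %

CL = 447.50 %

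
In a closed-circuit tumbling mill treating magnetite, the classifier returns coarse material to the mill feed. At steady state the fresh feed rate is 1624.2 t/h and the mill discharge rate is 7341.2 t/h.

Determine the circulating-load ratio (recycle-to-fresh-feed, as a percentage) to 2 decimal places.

CL = 351.99 %

Mill node: discharge = fresh + recycle.
R = M − F = 7341.2 − 1624.2 = 5717.0 t/h
CL = 100·R/F = 100·5717.0/1624.2 = 351.99 %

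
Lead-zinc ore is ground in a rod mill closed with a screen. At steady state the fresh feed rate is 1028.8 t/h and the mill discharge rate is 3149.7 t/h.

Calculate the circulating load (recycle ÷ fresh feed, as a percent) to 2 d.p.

Steady state: M = F + R.
R = M − F = 3149.7 − 1028.8 = 2120.9 t/h
CL = 100·R/F = 100·2120.9/1028.8 = 206.15 %

CL = 206.15 %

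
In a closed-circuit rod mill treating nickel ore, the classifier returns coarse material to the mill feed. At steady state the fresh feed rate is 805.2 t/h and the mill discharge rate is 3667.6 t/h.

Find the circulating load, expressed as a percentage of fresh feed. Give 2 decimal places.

Discharge = new feed + return, hence
R = M − F = 3667.6 − 805.2 = 2862.4 t/h
CL = 100·R/F = 100·2862.4/805.2 = 355.49 %

CL = 355.49 %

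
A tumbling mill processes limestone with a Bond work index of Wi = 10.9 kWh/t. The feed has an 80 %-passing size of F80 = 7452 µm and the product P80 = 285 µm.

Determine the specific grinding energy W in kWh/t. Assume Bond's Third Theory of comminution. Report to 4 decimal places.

W = 10·Wi·[P80^(−½) − F80^(−½)]
1/√285 = 0.059235;  1/√7452 = 0.011584
W = 10·10.9·(0.059235 − 0.011584) = 5.1939 kWh/t

W = 5.1939 kWh/t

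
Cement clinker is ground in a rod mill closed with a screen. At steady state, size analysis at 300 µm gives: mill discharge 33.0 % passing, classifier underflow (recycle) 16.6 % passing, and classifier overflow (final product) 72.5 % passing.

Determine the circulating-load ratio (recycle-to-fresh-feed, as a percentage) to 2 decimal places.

CL = 240.85 %

Let r = R/F. Size balance at 300 µm:
d + r·d = r·u + o → r(d−u) = o−d
r = (72.5 − 33.0)/(33.0 − 16.6) = 39.5/16.4 = 2.4085
CL = 100·r = 240.85 %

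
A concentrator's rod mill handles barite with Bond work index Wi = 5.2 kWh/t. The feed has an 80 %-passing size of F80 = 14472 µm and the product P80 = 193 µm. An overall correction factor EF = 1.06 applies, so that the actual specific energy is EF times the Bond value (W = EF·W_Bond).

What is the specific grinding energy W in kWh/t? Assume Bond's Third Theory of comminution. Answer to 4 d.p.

W_Bond = 10·Wi·(1/√P₈₀ − 1/√F₈₀)
1/√193 = 0.071982;  1/√14472 = 0.008313
W = 10·5.2·(0.071982 − 0.008313) = 3.3108 kWh/t
With EF = 1.06: W = 3.3108·1.06 = 3.5094 kWh/t

W = 3.5094 kWh/t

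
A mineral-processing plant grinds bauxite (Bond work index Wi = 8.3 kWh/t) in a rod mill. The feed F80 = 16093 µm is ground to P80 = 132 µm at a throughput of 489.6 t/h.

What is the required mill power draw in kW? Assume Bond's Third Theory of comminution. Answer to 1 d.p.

W_Bond = 10·Wi·(1/√P₈₀ − 1/√F₈₀)
W = 10·8.3·(1/√132 − 1/√16093) = 10·8.3·(0.079156) = 6.5699 kWh/t
P = W·T = 6.5699·489.6 = 3216.6 kW

P = 3216.6 kW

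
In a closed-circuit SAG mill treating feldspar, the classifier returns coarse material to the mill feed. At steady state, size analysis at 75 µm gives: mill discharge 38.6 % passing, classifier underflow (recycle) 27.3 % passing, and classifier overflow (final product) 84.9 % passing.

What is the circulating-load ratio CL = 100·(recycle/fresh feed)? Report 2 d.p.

CL = 409.73 %

Two-product formula at 75 µm:
(1+r)d = ru + o → r = (o−d)/(d−u)
r = (84.9 − 38.6)/(38.6 − 27.3) = 46.3/11.3 = 4.0973
CL = 100·r = 409.73 %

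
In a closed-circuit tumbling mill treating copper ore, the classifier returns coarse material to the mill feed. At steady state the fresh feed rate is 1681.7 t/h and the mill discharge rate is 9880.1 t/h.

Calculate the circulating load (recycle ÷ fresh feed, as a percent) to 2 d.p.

CL = 487.51 %

Steady state: M = F + R.
R = M − F = 9880.1 − 1681.7 = 8198.4 t/h
CL = 100·R/F = 100·8198.4/1681.7 = 487.51 %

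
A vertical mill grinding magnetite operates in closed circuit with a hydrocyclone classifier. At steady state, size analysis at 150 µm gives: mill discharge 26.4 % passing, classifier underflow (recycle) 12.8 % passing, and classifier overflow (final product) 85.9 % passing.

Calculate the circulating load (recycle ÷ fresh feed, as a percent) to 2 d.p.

Balance %-passing 150 µm (r = R/F):
(1+r)·d = r·u + o ⇒ r = (o−d)/(d−u)
r = (85.9 − 26.4)/(26.4 − 12.8) = 59.5/13.6 = 4.3750
CL = 100·r = 437.50 %

CL = 437.50 %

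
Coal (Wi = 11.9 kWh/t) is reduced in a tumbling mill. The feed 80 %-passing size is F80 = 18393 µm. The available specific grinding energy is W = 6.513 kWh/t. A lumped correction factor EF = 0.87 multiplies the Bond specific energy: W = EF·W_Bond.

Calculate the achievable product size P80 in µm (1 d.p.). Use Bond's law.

Bond:  W = 10 Wi (1/√P − 1/√F)
W_Bond = W / EF = 6.513 / 0.87 = 7.4862 kWh/t
⇒ 1/√P80 = W_Bond/(10·Wi) + 1/√F80
  = 7.4862/(10·11.9) + 1/√18393 = 0.062909 + 0.007374 = 0.070283
P80 = (1/0.070283)² = 14.2282² = 202.44 µm

P80 = 202.4 µm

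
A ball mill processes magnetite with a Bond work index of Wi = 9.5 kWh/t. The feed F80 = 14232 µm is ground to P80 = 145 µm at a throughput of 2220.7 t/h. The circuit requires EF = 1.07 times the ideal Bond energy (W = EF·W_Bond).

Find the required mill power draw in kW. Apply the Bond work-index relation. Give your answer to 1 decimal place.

P = 16854.0 kW

W_Bond = 10·Wi·(1/√P₈₀ − 1/√F₈₀)
W = 10·9.5·(1/√145 − 1/√14232) = 10·9.5·(0.074663) = 7.0930 kWh/t
W_actual = 1.07 × 7.0930 = 7.5895 kWh/t
Power = W × throughput = 7.5895 kWh/t × 2220.7 t/h = 16854.0 kW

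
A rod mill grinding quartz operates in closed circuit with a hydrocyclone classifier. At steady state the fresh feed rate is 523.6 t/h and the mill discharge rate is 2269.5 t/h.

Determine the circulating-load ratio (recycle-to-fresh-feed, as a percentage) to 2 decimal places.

CL = 333.44 %

M = F + R at steady state, so:
R = M − F = 2269.5 − 523.6 = 1745.9 t/h
CL = 100·R/F = 100·1745.9/523.6 = 333.44 %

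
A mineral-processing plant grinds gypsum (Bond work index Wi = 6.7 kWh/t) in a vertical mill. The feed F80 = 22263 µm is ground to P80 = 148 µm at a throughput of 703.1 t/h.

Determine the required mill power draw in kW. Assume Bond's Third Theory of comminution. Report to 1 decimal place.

P = 3556.5 kW

Bond:  W = 10 Wi (1/√P − 1/√F)
W = 10·6.7·(1/√148 − 1/√22263) = 10·6.7·(0.075497) = 5.0583 kWh/t
Mill draw = 5.0583 × 703.1 = 3556.5 kW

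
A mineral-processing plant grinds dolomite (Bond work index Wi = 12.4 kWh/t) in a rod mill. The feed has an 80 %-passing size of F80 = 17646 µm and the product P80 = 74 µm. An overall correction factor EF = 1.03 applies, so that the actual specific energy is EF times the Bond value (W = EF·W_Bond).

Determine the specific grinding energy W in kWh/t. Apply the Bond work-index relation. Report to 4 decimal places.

W = 13.8857 kWh/t

Bond: W = 10·Wi·(1/√P80 − 1/√F80)
1/√74 = 0.116248;  1/√17646 = 0.007528
W = 10·12.4·(0.116248 − 0.007528) = 13.4812 kWh/t
W_actual = 1.03 × 13.4812 = 13.8857 kWh/t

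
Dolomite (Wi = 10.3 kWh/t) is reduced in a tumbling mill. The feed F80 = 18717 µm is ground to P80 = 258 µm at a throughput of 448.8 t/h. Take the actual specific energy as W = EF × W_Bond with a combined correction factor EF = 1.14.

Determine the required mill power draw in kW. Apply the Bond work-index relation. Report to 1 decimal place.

Bond:  W = 10 Wi (1/√P − 1/√F)
W = 10·10.3·(1/√258 − 1/√18717) = 10·10.3·(0.054948) = 5.6596 kWh/t
Apply correction: 5.6596 × 1.14 = 6.4520 kWh/t
P = W·T = 6.4520·448.8 = 2895.6 kW

P = 2895.6 kW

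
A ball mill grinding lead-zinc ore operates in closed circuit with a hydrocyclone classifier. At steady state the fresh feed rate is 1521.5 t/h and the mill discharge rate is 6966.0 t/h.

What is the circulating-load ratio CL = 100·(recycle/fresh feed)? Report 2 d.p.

Discharge = new feed + return, hence
R = M − F = 6966.0 − 1521.5 = 5444.5 t/h
CL = 100·R/F = 100·5444.5/1521.5 = 357.84 %

CL = 357.84 %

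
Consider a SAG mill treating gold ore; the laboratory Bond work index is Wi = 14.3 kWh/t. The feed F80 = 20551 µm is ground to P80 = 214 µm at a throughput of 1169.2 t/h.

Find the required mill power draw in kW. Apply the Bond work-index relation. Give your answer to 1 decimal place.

W = 10 Wi (1/√P80 − 1/√F80)  [Bond]
W = 10·14.3·(1/√214 − 1/√20551) = 10·14.3·(0.061383) = 8.7778 kWh/t
P = W·T = 8.7778·1169.2 = 10263.0 kW

P = 10263.0 kW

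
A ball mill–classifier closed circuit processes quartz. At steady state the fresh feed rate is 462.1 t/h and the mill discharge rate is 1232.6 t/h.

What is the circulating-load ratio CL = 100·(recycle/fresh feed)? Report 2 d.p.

CL = 166.74 %

Discharge = new feed + return, hence
R = M − F = 1232.6 − 462.1 = 770.5 t/h
CL = 100·R/F = 100·770.5/462.1 = 166.74 %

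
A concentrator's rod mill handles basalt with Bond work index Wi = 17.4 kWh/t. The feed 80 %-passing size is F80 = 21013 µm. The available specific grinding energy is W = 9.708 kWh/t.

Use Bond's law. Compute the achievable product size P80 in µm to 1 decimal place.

P80 = 254.4 µm

W = 10 Wi (1/√P80 − 1/√F80)  [Bond]
⇒ 1/√P80 = W/(10 Wi) + 1/√F80
  = 9.7080/(10·17.4) + 1/√21013 = 0.055793 + 0.006899 = 0.062692
P80 = (1/0.062692)² = 15.9511² = 254.44 µm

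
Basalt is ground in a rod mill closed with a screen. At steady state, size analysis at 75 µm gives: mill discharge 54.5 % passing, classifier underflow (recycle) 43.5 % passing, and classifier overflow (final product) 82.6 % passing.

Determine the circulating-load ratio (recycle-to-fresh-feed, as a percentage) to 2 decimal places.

Balance %-passing 75 µm (r = R/F):
(1+r)·d = r·u + o ⇒ r = (o−d)/(d−u)
r = (82.6 − 54.5)/(54.5 − 43.5) = 28.1/11.0 = 2.5545
CL = 100·r = 255.45 %

CL = 255.45 %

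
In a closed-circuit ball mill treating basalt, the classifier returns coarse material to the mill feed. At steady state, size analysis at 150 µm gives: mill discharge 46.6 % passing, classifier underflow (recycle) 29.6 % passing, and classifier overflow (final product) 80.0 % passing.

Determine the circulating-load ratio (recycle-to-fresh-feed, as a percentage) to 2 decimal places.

Balance %-passing 150 µm (r = R/F):
(1+r)d = ru + o → r = (o−d)/(d−u)
r = (80.0 − 46.6)/(46.6 − 29.6) = 33.4/17.0 = 1.9647
CL = 100·r = 196.47 %

CL = 196.47 %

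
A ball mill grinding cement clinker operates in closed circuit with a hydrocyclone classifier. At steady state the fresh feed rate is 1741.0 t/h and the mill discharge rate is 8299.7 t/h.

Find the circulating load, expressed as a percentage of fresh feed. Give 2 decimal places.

Mill node: discharge = fresh + recycle.
R = M − F = 8299.7 − 1741.0 = 6558.7 t/h
CL = 100·R/F = 100·6558.7/1741.0 = 376.72 %

CL = 376.72 %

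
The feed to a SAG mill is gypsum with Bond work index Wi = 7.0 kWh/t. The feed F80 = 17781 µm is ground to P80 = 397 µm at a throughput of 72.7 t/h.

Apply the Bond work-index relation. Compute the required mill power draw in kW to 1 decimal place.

P = 217.2 kW

Bond: W = 10·Wi·(1/√P80 − 1/√F80)
W = 10·7.0·(1/√397 − 1/√17781) = 10·7.0·(0.042689) = 2.9882 kWh/t
Power = W × throughput = 2.9882 kWh/t × 72.7 t/h = 217.2 kW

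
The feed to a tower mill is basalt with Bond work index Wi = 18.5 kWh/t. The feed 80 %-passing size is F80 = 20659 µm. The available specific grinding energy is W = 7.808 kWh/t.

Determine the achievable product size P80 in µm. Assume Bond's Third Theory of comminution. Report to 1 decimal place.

W = 10 Wi (1/√P80 − 1/√F80)  [Bond]
P80^-0.5 = F80^-0.5 + W/(10 Wi)
  = 7.8080/(10·18.5) + 1/√20659 = 0.042205 + 0.006957 = 0.049163
P80 = (1/0.049163)² = 20.3406² = 413.74 µm

P80 = 413.7 µm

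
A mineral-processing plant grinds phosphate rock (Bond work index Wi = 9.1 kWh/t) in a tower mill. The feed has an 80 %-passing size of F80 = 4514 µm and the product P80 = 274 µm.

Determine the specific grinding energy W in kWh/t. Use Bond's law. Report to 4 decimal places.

W_Bond = 10·Wi·(1/√P₈₀ − 1/√F₈₀)
1/√274 = 0.060412;  1/√4514 = 0.014884
W = 10·9.1·(0.060412 − 0.014884) = 4.1431 kWh/t

W = 4.1431 kWh/t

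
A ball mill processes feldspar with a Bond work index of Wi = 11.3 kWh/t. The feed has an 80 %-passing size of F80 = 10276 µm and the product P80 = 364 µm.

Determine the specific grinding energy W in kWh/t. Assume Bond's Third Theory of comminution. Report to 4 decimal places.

Bond: W = 10·Wi·(1/√P80 − 1/√F80)
1/√364 = 0.052414;  1/√10276 = 0.009865
W = 10·11.3·(0.052414 − 0.009865) = 4.8081 kWh/t

W = 4.8081 kWh/t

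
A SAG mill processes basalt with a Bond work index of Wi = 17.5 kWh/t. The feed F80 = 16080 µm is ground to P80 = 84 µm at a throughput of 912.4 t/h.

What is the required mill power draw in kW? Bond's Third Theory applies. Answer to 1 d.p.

P = 16162.3 kW

W_Bond = 10·Wi·(1/√P₈₀ − 1/√F₈₀)
W = 10·17.5·(1/√84 − 1/√16080) = 10·17.5·(0.101223) = 17.7140 kWh/t
Power = W × throughput = 17.7140 kWh/t × 912.4 t/h = 16162.3 kW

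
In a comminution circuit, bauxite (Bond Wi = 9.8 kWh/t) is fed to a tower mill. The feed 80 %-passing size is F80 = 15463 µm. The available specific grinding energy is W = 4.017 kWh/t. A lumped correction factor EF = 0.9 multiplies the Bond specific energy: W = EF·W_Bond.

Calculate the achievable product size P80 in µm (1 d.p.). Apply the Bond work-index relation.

Bond: W = 10·Wi·(1/√P80 − 1/√F80)
W_Bond = W / EF = 4.017 / 0.9 = 4.4633 kWh/t
⇒ 1/√P80 = W_Bond/(10 Wi) + 1/√F80
  = 4.4633/(10·9.8) + 1/√15463 = 0.045544 + 0.008042 = 0.053586
P80 = (1/0.053586)² = 18.6616² = 348.25 µm

P80 = 348.3 µm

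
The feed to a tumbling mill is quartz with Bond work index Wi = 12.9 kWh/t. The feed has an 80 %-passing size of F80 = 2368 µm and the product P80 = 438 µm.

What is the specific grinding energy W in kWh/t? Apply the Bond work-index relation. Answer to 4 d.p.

W = 3.5129 kWh/t

W = 10 Wi (P80^-0.5 − F80^-0.5)
1/√438 = 0.047782;  1/√2368 = 0.020550
W = 10·12.9·(0.047782 − 0.020550) = 3.5129 kWh/t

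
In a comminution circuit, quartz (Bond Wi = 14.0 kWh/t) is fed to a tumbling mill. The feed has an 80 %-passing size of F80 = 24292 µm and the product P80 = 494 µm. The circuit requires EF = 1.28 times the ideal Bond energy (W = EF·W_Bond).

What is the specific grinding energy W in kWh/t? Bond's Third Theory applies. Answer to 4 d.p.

W = 6.9128 kWh/t

Bond:  W = 10 Wi (1/√P − 1/√F)
1/√494 = 0.044992;  1/√24292 = 0.006416
W = 10·14.0·(0.044992 − 0.006416) = 5.4006 kWh/t
Corrected W = EF·W_Bond = 1.28·5.4006 = 6.9128 kWh/t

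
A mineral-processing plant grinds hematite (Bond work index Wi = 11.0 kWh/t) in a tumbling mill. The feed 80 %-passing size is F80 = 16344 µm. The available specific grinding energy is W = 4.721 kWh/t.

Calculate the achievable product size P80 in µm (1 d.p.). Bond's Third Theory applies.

P80 = 388.4 µm

W = 10·Wi·[P80^(−½) − F80^(−½)]
P80^(−½) = W/(10 Wi) + F80^(−½)
  = 4.7210/(10·11.0) + 1/√16344 = 0.042918 + 0.007822 = 0.050740
P80 = (1/0.050740)² = 19.7082² = 388.41 µm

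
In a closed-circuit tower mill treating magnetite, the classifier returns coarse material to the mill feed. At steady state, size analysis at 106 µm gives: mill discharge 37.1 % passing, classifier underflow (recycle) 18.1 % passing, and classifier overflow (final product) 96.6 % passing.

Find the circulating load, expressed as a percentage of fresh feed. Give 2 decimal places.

Balance %-passing 106 µm (r = R/F):
(1+r)d = ru + o → r = (o−d)/(d−u)
r = (96.6 − 37.1)/(37.1 − 18.1) = 59.5/19.0 = 3.1316
CL = 100·r = 313.16 %

CL = 313.16 %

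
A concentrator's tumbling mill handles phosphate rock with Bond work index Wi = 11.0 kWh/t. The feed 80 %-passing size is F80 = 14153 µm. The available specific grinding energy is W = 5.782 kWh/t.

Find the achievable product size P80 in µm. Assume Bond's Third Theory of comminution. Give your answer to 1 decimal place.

W = 10·Wi·[P80^(−½) − F80^(−½)]
P80^-0.5 = F80^-0.5 + W/(10 Wi)
  = 5.7820/(10·11.0) + 1/√14153 = 0.052564 + 0.008406 = 0.060969
P80 = (1/0.060969)² = 16.4017² = 269.02 µm

P80 = 269.0 µm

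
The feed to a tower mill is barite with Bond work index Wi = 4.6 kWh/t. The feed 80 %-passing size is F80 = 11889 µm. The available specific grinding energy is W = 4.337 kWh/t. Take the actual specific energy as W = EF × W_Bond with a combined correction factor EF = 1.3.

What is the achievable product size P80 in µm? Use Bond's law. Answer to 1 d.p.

P80 = 149.8 µm

W = 10·Wi·[P80^(−½) − F80^(−½)]
W_Bond = W / EF = 4.337 / 1.3 = 3.3362 kWh/t
⇒ 1/√P80 = W_Bond/(10·Wi) + 1/√F80
  = 3.3362/(10·4.6) + 1/√11889 = 0.072525 + 0.009171 = 0.081696
P80 = (1/0.081696)² = 12.2405² = 149.83 µm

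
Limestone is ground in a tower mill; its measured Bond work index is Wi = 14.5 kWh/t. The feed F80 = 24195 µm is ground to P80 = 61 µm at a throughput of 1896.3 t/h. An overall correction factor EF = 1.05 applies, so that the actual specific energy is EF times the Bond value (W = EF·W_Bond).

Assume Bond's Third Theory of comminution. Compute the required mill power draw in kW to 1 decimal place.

W_Bond = 10·Wi·(1/√P₈₀ − 1/√F₈₀)
W = 10·14.5·(1/√61 − 1/√24195) = 10·14.5·(0.121608) = 17.6332 kWh/t
W_actual = 1.05 × 17.6332 = 18.5148 kWh/t
P_mill = W·ṁ = 18.5148·1896.3 = 35109.6 kW

P = 35109.6 kW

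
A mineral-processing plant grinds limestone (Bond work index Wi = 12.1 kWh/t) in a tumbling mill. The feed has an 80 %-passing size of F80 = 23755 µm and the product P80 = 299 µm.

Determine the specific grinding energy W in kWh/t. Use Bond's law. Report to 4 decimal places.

W = 6.2125 kWh/t

W = 10 Wi (1/√P80 − 1/√F80)  [Bond]
1/√299 = 0.057831;  1/√23755 = 0.006488
W = 10·12.1·(0.057831 − 0.006488) = 6.2125 kWh/t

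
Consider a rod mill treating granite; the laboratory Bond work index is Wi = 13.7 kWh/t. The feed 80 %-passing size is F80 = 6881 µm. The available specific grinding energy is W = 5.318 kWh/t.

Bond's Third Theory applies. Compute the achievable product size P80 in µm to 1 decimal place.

W = 10 Wi (P80^-0.5 − F80^-0.5)
⇒ 1/√P80 = W/(10 Wi) + 1/√F80
  = 5.3180/(10·13.7) + 1/√6881 = 0.038818 + 0.012055 = 0.050873
P80 = (1/0.050873)² = 19.6569² = 386.39 µm

P80 = 386.4 µm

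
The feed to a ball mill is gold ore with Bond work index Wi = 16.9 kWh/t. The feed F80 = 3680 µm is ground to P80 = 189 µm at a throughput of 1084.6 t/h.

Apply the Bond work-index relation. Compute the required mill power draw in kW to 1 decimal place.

P = 10311.4 kW

W_Bond = 10·Wi·(1/√P₈₀ − 1/√F₈₀)
W = 10·16.9·(1/√189 − 1/√3680) = 10·16.9·(0.056255) = 9.5071 kWh/t
P = W·T = 9.5071·1084.6 = 10311.4 kW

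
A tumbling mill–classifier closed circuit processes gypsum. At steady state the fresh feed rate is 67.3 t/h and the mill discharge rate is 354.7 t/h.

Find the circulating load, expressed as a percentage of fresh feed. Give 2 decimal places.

Mill node: discharge = fresh + recycle.
R = M − F = 354.7 − 67.3 = 287.4 t/h
CL = 100·R/F = 100·287.4/67.3 = 427.04 %

CL = 427.04 %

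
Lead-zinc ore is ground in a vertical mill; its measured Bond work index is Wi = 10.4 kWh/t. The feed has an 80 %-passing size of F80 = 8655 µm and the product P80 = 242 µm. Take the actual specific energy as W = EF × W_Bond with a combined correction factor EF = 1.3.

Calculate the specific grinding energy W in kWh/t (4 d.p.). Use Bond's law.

Bond:  W = 10 Wi (1/√P − 1/√F)
1/√242 = 0.064282;  1/√8655 = 0.010749
W = 10·10.4·(0.064282 − 0.010749) = 5.5675 kWh/t
W_actual = 1.3 × 5.5675 = 7.2377 kWh/t

W = 7.2377 kWh/t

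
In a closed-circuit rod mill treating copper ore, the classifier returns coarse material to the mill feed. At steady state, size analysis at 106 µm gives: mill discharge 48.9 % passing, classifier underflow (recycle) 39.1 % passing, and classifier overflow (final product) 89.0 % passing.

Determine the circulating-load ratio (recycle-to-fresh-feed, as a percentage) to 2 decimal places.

Classifier node, passing 106 µm:
(1+r)d = ru + o → r = (o−d)/(d−u)
r = (89.0 − 48.9)/(48.9 − 39.1) = 40.1/9.8 = 4.0918
CL = 100·r = 409.18 %

CL = 409.18 %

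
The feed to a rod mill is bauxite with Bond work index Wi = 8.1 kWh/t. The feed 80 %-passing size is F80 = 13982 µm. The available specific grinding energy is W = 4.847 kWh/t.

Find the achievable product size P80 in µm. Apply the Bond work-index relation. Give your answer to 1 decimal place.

P80 = 214.4 µm

W = 10 Wi (1/√P80 − 1/√F80)  [Bond]
1/√P80 = 1/√F80 + W/(10·Wi)
  = 4.8470/(10·8.1) + 1/√13982 = 0.059840 + 0.008457 = 0.068296
P80 = (1/0.068296)² = 14.6420² = 214.39 µm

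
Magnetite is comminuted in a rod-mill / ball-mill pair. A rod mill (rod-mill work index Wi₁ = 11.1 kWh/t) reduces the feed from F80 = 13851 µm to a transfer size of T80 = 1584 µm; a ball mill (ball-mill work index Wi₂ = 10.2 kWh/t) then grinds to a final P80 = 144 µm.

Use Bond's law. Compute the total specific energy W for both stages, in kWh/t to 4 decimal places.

W = 10 Wi (P80^-0.5 − F80^-0.5)
Stage 1 (13851→1584 µm, Wi₁=11.1): W₁ = 10·11.1·(0.025126 − 0.008497) = 1.8458 kWh/t
Stage 2 (1584→144 µm, Wi₂=10.2): W₂ = 10·10.2·(0.083333 − 0.025126) = 5.9372 kWh/t
W = W₁ + W₂ = 1.8458 + 5.9372 = 7.7830 kWh/t

W = 7.7830 kWh/t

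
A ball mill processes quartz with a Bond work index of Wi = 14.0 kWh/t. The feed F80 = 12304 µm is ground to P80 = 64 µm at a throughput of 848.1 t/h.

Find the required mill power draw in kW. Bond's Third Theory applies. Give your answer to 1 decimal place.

W = 10·Wi·[P80^(−½) − F80^(−½)]
W = 10·14.0·(1/√64 − 1/√12304) = 10·14.0·(0.115985) = 16.2379 kWh/t
Mill draw = 16.2379 × 848.1 = 13771.3 kW

P = 13771.3 kW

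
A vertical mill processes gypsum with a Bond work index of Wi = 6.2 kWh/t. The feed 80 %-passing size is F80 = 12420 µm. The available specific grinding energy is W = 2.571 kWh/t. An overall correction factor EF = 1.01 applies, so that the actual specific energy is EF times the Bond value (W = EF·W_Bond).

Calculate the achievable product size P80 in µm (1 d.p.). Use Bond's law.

W = 10·Wi·[P80^(−½) − F80^(−½)]
W_Bond = W / EF = 2.571 / 1.01 = 2.5455 kWh/t
⇒ 1/√P80 = W_Bond/(10·Wi) + 1/√F80
  = 2.5455/(10·6.2) + 1/√12420 = 0.041057 + 0.008973 = 0.050030
P80 = (1/0.050030)² = 19.9879² = 399.52 µm

P80 = 399.5 µm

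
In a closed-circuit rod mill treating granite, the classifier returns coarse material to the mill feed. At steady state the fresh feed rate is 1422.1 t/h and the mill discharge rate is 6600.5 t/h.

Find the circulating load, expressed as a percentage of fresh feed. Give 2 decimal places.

M = F + R at steady state, so:
R = M − F = 6600.5 − 1422.1 = 5178.4 t/h
CL = 100·R/F = 100·5178.4/1422.1 = 364.14 %

CL = 364.14 %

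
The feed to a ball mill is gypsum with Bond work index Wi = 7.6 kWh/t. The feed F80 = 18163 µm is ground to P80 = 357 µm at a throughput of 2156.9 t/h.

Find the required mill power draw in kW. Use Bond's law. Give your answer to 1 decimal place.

W = 10·Wi·[P80^(−½) − F80^(−½)]
W = 10·7.6·(1/√357 − 1/√18163) = 10·7.6·(0.045506) = 3.4584 kWh/t
P = W·T = 3.4584·2156.9 = 7459.5 kW

P = 7459.5 kW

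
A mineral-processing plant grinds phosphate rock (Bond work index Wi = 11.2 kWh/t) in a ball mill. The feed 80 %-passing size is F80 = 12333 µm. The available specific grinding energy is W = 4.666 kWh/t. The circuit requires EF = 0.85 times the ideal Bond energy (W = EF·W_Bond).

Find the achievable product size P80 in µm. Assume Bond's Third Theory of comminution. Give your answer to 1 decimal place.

P80 = 297.1 µm

W_Bond = 10·Wi·(1/√P₈₀ − 1/√F₈₀)
W_Bond = W / EF = 4.666 / 0.85 = 5.4894 kWh/t
P80^-0.5 = F80^-0.5 + W_Bond/(10 Wi)
  = 5.4894/(10·11.2) + 1/√12333 = 0.049013 + 0.009005 = 0.058017
P80 = (1/0.058017)² = 17.2363² = 297.09 µm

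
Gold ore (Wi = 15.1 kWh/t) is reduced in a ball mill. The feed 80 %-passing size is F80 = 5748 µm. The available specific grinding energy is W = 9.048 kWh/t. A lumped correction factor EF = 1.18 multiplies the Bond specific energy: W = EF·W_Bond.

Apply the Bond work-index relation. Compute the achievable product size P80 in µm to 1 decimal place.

P80 = 244.4 µm

W = 10·Wi·(P80^(-½) − F80^(-½))
W_Bond = W / EF = 9.048 / 1.18 = 7.6678 kWh/t
1/√P80 = 1/√F80 + W_Bond/(10·Wi)
  = 7.6678/(10·15.1) + 1/√5748 = 0.050780 + 0.013190 = 0.063970
P80 = (1/0.063970)² = 15.6323² = 244.37 µm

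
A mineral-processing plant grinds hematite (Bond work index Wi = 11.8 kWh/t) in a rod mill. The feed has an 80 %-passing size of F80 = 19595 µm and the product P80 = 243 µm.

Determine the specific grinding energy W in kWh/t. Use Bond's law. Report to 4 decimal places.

Bond: W = 10·Wi·(1/√P80 − 1/√F80)
1/√243 = 0.064150;  1/√19595 = 0.007144
W = 10·11.8·(0.064150 − 0.007144) = 6.7267 kWh/t

W = 6.7267 kWh/t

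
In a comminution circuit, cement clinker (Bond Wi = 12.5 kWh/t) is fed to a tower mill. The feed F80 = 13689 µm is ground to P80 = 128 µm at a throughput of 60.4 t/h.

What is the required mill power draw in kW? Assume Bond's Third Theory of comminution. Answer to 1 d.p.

P = 602.8 kW

W = 10 Wi (1/√P80 − 1/√F80)  [Bond]
W = 10·12.5·(1/√128 − 1/√13689) = 10·12.5·(0.079841) = 9.9802 kWh/t
P = W·T = 9.9802·60.4 = 602.8 kW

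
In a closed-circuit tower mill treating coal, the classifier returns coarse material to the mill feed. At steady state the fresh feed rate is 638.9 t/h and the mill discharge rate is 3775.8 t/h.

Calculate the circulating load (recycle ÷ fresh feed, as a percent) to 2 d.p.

CL = 490.98 %

Discharge = new feed + return, hence
R = M − F = 3775.8 − 638.9 = 3136.9 t/h
CL = 100·R/F = 100·3136.9/638.9 = 490.98 %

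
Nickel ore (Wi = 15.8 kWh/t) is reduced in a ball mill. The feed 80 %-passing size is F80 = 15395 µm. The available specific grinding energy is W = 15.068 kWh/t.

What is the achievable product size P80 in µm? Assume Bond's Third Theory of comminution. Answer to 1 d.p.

P80 = 93.5 µm

W = 10·Wi·(P80^(-½) − F80^(-½))
P80^-0.5 = F80^-0.5 + W/(10 Wi)
  = 15.0680/(10·15.8) + 1/√15395 = 0.095367 + 0.008060 = 0.103427
P80 = (1/0.103427)² = 9.6687² = 93.48 µm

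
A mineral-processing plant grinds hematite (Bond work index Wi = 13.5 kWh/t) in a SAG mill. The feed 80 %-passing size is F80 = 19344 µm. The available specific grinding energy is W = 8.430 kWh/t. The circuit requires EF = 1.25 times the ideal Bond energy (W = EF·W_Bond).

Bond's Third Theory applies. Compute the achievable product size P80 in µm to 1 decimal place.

W = 10 Wi (P80^-0.5 − F80^-0.5)
W_Bond = W / EF = 8.430 / 1.25 = 6.7440 kWh/t
P80^(−½) = W_Bond/(10 Wi) + F80^(−½)
  = 6.7440/(10·13.5) + 1/√19344 = 0.049956 + 0.007190 = 0.057146
P80 = (1/0.057146)² = 17.4992² = 306.22 µm

P80 = 306.2 µm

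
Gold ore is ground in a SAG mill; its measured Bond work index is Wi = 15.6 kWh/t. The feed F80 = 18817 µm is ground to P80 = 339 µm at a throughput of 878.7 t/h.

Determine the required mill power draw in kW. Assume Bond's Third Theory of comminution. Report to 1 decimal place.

Bond: W = 10·Wi·(1/√P80 − 1/√F80)
W = 10·15.6·(1/√339 − 1/√18817) = 10·15.6·(0.047023) = 7.3355 kWh/t
Mill draw = 7.3355 × 878.7 = 6445.7 kW

P = 6445.7 kW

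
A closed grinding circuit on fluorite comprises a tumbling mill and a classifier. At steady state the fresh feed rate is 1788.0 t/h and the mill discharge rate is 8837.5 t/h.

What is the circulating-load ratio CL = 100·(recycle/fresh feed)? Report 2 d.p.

M = F + R at steady state, so:
R = M − F = 8837.5 − 1788.0 = 7049.5 t/h
CL = 100·R/F = 100·7049.5/1788.0 = 394.27 %

CL = 394.27 %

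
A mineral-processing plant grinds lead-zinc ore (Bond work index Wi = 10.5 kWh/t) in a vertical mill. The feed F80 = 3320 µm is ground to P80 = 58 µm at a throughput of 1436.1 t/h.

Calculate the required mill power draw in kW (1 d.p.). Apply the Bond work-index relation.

W = 10 Wi (1/√P80 − 1/√F80)  [Bond]
W = 10·10.5·(1/√58 − 1/√3320) = 10·10.5·(0.113951) = 11.9649 kWh/t
Mill draw = 11.9649 × 1436.1 = 17182.8 kW

P = 17182.8 kW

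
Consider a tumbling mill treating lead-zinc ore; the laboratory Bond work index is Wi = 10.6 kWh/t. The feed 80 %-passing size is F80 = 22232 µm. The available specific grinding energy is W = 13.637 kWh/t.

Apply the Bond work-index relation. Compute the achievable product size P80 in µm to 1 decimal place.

P80 = 54.6 µm

Bond:  W = 10 Wi (1/√P − 1/√F)
⇒ 1/√P80 = W/(10·Wi) + 1/√F80
  = 13.6370/(10·10.6) + 1/√22232 = 0.128651 + 0.006707 = 0.135358
P80 = (1/0.135358)² = 7.3878² = 54.58 µm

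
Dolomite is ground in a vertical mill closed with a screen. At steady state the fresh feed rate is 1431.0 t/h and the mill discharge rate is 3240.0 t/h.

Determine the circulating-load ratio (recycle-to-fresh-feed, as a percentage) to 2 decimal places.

Discharge = new feed + return, hence
R = M − F = 3240.0 − 1431.0 = 1809.0 t/h
CL = 100·R/F = 100·1809.0/1431.0 = 126.42 %

CL = 126.42 %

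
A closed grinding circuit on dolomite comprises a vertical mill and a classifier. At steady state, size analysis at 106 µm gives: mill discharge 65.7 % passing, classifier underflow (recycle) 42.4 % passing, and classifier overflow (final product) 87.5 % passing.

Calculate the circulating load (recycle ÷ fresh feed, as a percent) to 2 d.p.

CL = 93.56 %

Mass balance on the −106 µm fraction:
Fd + Rd = Ru + Fo ⇒ R/F = (o−d)/(d−u)
r = (87.5 − 65.7)/(65.7 − 42.4) = 21.8/23.3 = 0.9356
CL = 100·r = 93.56 %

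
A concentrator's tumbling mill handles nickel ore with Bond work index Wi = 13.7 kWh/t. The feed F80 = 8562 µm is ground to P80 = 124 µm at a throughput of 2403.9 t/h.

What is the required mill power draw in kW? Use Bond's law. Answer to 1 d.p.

W_Bond = 10·Wi·(1/√P₈₀ − 1/√F₈₀)
W = 10·13.7·(1/√124 − 1/√8562) = 10·13.7·(0.078995) = 10.8224 kWh/t
Power = W × throughput = 10.8224 kWh/t × 2403.9 t/h = 26015.9 kW

P = 26015.9 kW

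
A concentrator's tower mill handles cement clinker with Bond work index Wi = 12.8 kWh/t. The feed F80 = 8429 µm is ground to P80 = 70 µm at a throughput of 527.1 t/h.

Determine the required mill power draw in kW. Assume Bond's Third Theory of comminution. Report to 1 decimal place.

P = 7329.2 kW

W = 10 Wi (1/√P80 − 1/√F80)  [Bond]
W = 10·12.8·(1/√70 − 1/√8429) = 10·12.8·(0.108631) = 13.9047 kWh/t
Mill draw = 13.9047 × 527.1 = 7329.2 kW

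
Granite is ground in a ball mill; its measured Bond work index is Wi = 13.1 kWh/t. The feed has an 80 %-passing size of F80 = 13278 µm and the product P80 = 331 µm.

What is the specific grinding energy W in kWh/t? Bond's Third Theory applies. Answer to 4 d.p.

W = 10 Wi (1/√P80 − 1/√F80)  [Bond]
1/√331 = 0.054965;  1/√13278 = 0.008678
W = 10·13.1·(0.054965 − 0.008678) = 6.0636 kWh/t

W = 6.0636 kWh/t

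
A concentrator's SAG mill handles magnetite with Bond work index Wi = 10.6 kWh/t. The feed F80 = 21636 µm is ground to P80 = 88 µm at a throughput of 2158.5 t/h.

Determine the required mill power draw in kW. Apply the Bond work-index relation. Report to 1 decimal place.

W = 10·Wi·[P80^(−½) − F80^(−½)]
W = 10·10.6·(1/√88 − 1/√21636) = 10·10.6·(0.099802) = 10.5790 kWh/t
P_mill = W·ṁ = 10.5790·2158.5 = 22834.8 kW

P = 22834.8 kW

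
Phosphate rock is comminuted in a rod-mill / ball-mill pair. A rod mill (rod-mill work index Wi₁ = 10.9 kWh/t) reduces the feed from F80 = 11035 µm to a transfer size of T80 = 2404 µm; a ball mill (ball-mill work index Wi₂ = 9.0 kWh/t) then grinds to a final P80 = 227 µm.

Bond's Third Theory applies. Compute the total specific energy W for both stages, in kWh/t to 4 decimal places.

W_Bond = 10·Wi·(1/√P₈₀ − 1/√F₈₀)
Stage 1 (11035→2404 µm, Wi₁=10.9): W₁ = 10·10.9·(0.020395 − 0.009519) = 1.1855 kWh/t
Stage 2 (2404→227 µm, Wi₂=9.0): W₂ = 10·9.0·(0.066372 − 0.020395) = 4.1379 kWh/t
W = W₁ + W₂ = 1.1855 + 4.1379 = 5.3234 kWh/t

W = 5.3234 kWh/t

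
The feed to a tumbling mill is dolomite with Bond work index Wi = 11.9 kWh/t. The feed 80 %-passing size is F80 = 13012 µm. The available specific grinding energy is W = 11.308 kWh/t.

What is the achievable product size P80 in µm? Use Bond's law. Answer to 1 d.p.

W = 10 Wi (1/√P80 − 1/√F80)  [Bond]
⇒ 1/√P80 = W/(10 Wi) + 1/√F80
  = 11.3080/(10·11.9) + 1/√13012 = 0.095025 + 0.008767 = 0.103792
P80 = (1/0.103792)² = 9.6347² = 92.83 µm

P80 = 92.8 µm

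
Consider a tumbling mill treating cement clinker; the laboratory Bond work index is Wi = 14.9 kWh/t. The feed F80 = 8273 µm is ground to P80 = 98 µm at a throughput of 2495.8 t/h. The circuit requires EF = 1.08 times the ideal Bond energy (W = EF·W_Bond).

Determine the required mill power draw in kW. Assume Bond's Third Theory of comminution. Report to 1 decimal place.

P = 36154.6 kW

W_Bond = 10·Wi·(1/√P₈₀ − 1/√F₈₀)
W = 10·14.9·(1/√98 − 1/√8273) = 10·14.9·(0.090021) = 13.4131 kWh/t
Apply correction: 13.4131 × 1.08 = 14.4862 kWh/t
Mill draw = 14.4862 × 2495.8 = 36154.6 kW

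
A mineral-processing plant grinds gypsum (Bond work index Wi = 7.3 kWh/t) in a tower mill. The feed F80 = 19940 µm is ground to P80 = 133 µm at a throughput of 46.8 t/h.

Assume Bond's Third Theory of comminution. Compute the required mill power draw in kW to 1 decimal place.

W = 10 Wi / √P80 − 10 Wi / √F80
W = 10·7.3·(1/√133 − 1/√19940) = 10·7.3·(0.079629) = 5.8129 kWh/t
P_mill = W·ṁ = 5.8129·46.8 = 272.0 kW

P = 272.0 kW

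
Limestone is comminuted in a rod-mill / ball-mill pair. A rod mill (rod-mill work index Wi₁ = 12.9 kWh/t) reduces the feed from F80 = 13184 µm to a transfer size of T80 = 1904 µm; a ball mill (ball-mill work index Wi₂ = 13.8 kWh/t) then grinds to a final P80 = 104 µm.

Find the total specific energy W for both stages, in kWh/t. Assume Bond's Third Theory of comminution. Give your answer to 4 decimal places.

W = 12.2023 kWh/t

W = 10 Wi (P80^-0.5 − F80^-0.5)
Stage 1 (13184→1904 µm, Wi₁=12.9): W₁ = 10·12.9·(0.022917 − 0.008709) = 1.8329 kWh/t
Stage 2 (1904→104 µm, Wi₂=13.8): W₂ = 10·13.8·(0.098058 − 0.022917) = 10.3694 kWh/t
W = W₁ + W₂ = 1.8329 + 10.3694 = 12.2023 kWh/t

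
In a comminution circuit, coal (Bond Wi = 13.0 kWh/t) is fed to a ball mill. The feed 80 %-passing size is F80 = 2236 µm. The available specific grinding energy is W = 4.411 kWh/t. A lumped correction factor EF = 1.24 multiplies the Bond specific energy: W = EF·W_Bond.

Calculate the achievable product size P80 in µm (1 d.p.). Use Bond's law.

W = 10 Wi (1/√P80 − 1/√F80)  [Bond]
W_Bond = W / EF = 4.411 / 1.24 = 3.5573 kWh/t
P80^-0.5 = F80^-0.5 + W_Bond/(10 Wi)
  = 3.5573/(10·13.0) + 1/√2236 = 0.027364 + 0.021148 = 0.048511
P80 = (1/0.048511)² = 20.6138² = 424.93 µm

P80 = 424.9 µm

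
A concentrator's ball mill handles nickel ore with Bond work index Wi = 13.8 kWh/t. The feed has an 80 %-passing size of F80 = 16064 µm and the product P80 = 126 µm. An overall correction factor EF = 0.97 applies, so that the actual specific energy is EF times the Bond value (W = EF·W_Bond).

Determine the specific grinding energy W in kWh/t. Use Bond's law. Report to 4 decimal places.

W = 10.8691 kWh/t

W_Bond = 10·Wi·(1/√P₈₀ − 1/√F₈₀)
1/√126 = 0.089087;  1/√16064 = 0.007890
W = 10·13.8·(0.089087 − 0.007890) = 11.2052 kWh/t
With EF = 0.97: W = 11.2052·0.97 = 10.8691 kWh/t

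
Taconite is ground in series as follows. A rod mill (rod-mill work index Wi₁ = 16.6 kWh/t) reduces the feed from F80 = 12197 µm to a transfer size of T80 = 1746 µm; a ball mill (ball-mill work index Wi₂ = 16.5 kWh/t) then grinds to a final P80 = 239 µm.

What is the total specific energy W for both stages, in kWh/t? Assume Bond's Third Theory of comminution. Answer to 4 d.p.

W = 9.1938 kWh/t

W = 10 Wi (1/√P80 − 1/√F80)  [Bond]
Stage 1 (12197→1746 µm, Wi₁=16.6): W₁ = 10·16.6·(0.023932 − 0.009055) = 2.4696 kWh/t
Stage 2 (1746→239 µm, Wi₂=16.5): W₂ = 10·16.5·(0.064685 − 0.023932) = 6.7242 kWh/t
W = W₁ + W₂ = 2.4696 + 6.7242 = 9.1938 kWh/t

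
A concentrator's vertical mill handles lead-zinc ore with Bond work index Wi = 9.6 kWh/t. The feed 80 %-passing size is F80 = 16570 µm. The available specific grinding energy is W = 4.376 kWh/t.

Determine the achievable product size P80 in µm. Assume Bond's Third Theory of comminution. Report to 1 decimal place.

P80 = 351.3 µm

W = 10 Wi (P80^-0.5 − F80^-0.5)
⇒ 1/√P80 = W/(10·Wi) + 1/√F80
  = 4.3760/(10·9.6) + 1/√16570 = 0.045583 + 0.007769 = 0.053352
P80 = (1/0.053352)² = 18.7435² = 351.32 µm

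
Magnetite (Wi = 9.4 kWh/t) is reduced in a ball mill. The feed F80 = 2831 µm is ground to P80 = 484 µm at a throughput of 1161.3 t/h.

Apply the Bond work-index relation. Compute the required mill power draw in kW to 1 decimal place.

W = 10 Wi / √P80 − 10 Wi / √F80
W = 10·9.4·(1/√484 − 1/√2831) = 10·9.4·(0.026660) = 2.5060 kWh/t
Mill draw = 2.5060 × 1161.3 = 2910.3 kW

P = 2910.3 kW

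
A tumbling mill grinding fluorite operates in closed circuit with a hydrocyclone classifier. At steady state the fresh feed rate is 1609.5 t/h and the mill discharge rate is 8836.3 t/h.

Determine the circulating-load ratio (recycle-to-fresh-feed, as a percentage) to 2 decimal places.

M = F + R at steady state, so:
R = M − F = 8836.3 − 1609.5 = 7226.8 t/h
CL = 100·R/F = 100·7226.8/1609.5 = 449.01 %

CL = 449.01 %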